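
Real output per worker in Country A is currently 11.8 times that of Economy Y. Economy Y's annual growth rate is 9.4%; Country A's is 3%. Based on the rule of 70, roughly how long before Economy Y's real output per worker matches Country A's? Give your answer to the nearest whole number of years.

Economy Y gains on Country A at 9.4% − 3% = 6.4 points a year.
At that relative rate the gap halves every 70/6.4 ≈ 10.94 years.
An 11.8 times gap takes log₂(11.8) ≈ 3.56 halvings to close: 3.56 × 10.94 ≈ 39 years.

roughly 39 years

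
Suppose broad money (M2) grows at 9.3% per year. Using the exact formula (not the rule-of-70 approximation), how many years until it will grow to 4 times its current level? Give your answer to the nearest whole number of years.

t = ln(4) / ln(1 + 0.093) = 1.3863 / 0.088926 ≈ 15.59.
≈ 16 years.

16 years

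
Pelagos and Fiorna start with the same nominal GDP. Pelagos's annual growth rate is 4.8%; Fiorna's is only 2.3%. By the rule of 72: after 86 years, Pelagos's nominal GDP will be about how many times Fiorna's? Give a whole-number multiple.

approximately 8 times

Only the 2.5-point difference matters.
72/2.5 ≈ 28.80 years per doubling of the ratio; 86 years gives 2.99 doublings, so ≈ 8×.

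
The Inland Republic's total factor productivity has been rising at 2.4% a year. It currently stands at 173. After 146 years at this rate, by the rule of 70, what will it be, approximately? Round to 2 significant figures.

Doubling time ≈ 70/2.4 = 29.17 years.
146 years is 146/29.17 ≈ 5.01 doublings, a factor of 2^5.01 ≈ 32.22.
173 × 32.22 ≈ 5600.

about 5600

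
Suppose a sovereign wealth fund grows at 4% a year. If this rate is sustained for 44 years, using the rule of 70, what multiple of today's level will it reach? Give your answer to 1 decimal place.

Doubles every ≈ 17.50 years (70/4).
44 years is 2.51 doublings; 2^2.51 ≈ 5.7×.

roughly 5.7 times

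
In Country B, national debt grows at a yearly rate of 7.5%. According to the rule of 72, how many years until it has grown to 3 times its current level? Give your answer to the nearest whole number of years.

15 years

At 7.5% it doubles every 72/7.5 ≈ 9.60 years.
3× is log₂ 3 ≈ 1.58 doublings, so ≈ 1.58 × 9.60 = 15 years.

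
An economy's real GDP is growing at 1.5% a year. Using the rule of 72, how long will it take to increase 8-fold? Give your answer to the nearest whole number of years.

144 years

At 1.5% it doubles every 72/1.5 ≈ 48.00 years.
Getting to 8× needs 3 doublings: 3 × 48.00 ≈ 144 years.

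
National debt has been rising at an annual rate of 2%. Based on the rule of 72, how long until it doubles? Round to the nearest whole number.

At 2%, doubling takes about 72/2 = 36.00 years.

around 36 years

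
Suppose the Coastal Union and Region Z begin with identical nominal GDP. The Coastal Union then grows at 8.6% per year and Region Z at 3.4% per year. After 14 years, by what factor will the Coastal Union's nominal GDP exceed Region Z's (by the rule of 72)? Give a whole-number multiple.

≈ 2 times

Only the 5.2-point difference matters.
72/5.2 ≈ 13.85 years per doubling of the ratio; 14 years gives 1.01 doublings, so ≈ 2×.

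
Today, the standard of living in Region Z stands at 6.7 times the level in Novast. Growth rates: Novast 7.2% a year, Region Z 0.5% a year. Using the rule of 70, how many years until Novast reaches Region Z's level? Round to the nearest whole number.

Novast gains on Region Z at 7.2% − 0.5% = 6.7 points a year.
At that relative rate the gap halves every 70/6.7 ≈ 10.45 years.
A 6.7 times gap takes log₂(6.7) ≈ 2.74 halvings to close: 2.74 × 10.45 ≈ 29 years.

29 years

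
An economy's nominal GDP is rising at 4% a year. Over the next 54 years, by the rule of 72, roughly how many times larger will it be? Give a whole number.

Doubling time ≈ 72/4 = 18.00 years.
54/18.00 ≈ 3 doublings, so about 2^3 = 8×.

8 times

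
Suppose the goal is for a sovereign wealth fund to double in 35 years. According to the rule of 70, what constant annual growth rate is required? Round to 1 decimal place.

70 / 35 ≈ 2.00, so about 2.0% annually.

about 2.0% annually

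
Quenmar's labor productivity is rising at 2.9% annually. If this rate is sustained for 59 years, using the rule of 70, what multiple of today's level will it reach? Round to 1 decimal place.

roughly 5.4 times

Doubling time ≈ 70/2.9 = 24.14 years.
59 years / 24.14 ≈ 2.44 doublings → factor 2^2.44 ≈ 5.4.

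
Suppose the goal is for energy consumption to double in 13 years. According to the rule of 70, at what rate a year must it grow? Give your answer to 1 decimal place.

70 / 13 ≈ 5.38, so about 5.4% a year.

about 5.4% a year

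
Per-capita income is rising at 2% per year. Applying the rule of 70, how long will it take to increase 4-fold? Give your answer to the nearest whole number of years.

about 70 years

At 2% it doubles every 70/2 ≈ 35.00 years.
4 = 2^2, so 2 doublings → 70 years.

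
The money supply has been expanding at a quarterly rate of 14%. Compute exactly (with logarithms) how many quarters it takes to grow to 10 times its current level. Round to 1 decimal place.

17.6 quarters

t = ln(10) / ln(1 + 0.14) = 2.3026 / 0.131028 ≈ 17.57.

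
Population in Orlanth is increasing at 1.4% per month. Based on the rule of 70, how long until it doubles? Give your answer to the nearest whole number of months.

approximately 50 months

70/1.4 ≈ 50.00, so it doubles roughly every 50 months.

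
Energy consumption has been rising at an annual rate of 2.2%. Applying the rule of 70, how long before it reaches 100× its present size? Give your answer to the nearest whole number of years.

around 211 years

At 2.2% it doubles every 70/2.2 ≈ 31.82 years.
Reaching 100× takes log₂(100) ≈ 6.64 doublings.
6.64 × 31.82 ≈ 211 years.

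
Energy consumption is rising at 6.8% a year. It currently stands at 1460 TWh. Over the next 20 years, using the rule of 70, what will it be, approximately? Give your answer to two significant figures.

Doubling time ≈ 70/6.8 = 10.29 years.
20 years is 20/10.29 ≈ 1.94 doublings, a factor of 2^1.94 ≈ 3.84.
1460 × 3.84 ≈ 5600 TWh.

roughly 5600 TWh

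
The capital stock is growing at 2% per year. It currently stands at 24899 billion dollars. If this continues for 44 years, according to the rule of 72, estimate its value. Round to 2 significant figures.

about 58000 billion dollars

Doubling time ≈ 72/2 = 36.00 years.
44 years is 44/36.00 ≈ 1.22 doublings, a factor of 2^1.22 ≈ 2.33.
24899 × 2.33 ≈ 58000 billion dollars.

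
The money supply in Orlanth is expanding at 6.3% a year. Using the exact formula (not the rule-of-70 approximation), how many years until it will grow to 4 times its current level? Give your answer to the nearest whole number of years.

23 years

t = ln(4) / ln(1 + 0.063) = 1.3863 / 0.061095 ≈ 22.69.
≈ 23 years.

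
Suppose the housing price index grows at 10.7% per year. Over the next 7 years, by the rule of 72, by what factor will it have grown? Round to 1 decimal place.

Doubling time ≈ 72/10.7 = 6.73 years.
7 years / 6.73 ≈ 1.04 doublings → factor 2^1.04 ≈ 2.1.

2.1 times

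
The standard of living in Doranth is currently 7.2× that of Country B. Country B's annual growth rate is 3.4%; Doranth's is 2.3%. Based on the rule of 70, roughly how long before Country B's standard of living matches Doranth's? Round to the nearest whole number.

Country B gains on Doranth at 3.4% − 2.3% = 1.1 points a year.
At that relative rate the gap halves every 70/1.1 ≈ 63.64 years.
A 7.2× gap takes log₂(7.2) ≈ 2.85 halvings to close: 2.85 × 63.64 ≈ 181 years.

approximately 181 years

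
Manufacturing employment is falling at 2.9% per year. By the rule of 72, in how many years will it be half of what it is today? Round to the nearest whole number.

≈ 25 years

Falling at 2.9%, it halves about every 72/2.9 = 24.83 years.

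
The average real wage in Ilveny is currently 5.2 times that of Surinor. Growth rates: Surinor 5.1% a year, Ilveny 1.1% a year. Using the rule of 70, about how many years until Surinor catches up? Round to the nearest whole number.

What matters is the difference: 4 pp.
Rule of 70 on the gap: the ratio halves every 70/4 ≈ 17.50 years.
A 5.2 times gap takes log₂(5.2) ≈ 2.38 halvings to close: 2.38 × 17.50 ≈ 42 years.

roughly 42 years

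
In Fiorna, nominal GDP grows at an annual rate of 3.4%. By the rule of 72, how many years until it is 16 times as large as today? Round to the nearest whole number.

One doubling takes 72/3.4 = 21.18 years.
16× is 4 doublings, so 4 × 21.18 ≈ 85 years.

≈ 85 years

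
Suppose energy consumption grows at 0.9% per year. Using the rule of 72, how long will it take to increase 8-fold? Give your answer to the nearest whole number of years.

At 0.9% it doubles every 72/0.9 ≈ 80.00 years.
8 = 2^3, so 3 doublings → 240 years.

around 240 years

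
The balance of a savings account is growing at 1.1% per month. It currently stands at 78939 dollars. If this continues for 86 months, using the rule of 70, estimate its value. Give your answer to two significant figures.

It doubles every 70/1.1 ≈ 63.64 months, so 86 months is 1.35 doublings.
2^1.35 ≈ 2.55; 78939 × 2.55 ≈ 200000 dollars.

200000 dollars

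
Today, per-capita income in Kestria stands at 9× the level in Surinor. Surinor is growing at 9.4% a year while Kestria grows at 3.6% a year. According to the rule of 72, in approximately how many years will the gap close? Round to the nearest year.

The growth-rate gap is 9.4% − 3.6% = 5.8 percentage points.
So the ratio between them halves every 72/5.8 ≈ 12.41 years.
A 9× gap takes log₂(9) ≈ 3.17 halvings to close: 3.17 × 12.41 ≈ 39 years.

about 39 years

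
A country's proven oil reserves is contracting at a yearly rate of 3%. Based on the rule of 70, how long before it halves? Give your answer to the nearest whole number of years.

approximately 23 years

The rule works in reverse for decay: 70/3 ≈ 23.33 years to halve.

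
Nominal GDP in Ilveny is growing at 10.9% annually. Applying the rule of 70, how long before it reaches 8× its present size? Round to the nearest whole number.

Doubling time ≈ 70/10.9 = 6.42 years.
Getting to 8× needs 3 doublings: 3 × 6.42 ≈ 19 years.

about 19 years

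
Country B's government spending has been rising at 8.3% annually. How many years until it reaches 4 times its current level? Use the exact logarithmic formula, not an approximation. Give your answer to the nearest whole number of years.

t = ln(4) / ln(1 + 0.083) = 1.3863 / 0.079735 ≈ 17.39.
≈ 17 years.

17 years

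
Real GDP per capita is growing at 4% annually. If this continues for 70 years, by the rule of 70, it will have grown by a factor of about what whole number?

around 16 times

At 4% one doubling takes ≈ 17.50 years; 70 years is 4 of them, so ×16.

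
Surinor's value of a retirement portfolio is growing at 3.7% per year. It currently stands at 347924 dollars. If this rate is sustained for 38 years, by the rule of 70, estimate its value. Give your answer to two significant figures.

≈ 1400000 dollars

Doubling time ≈ 70/3.7 = 18.92 years.
38 years is 38/18.92 ≈ 2.01 doublings, a factor of 2^2.01 ≈ 4.03.
347924 × 4.03 ≈ 1400000 dollars.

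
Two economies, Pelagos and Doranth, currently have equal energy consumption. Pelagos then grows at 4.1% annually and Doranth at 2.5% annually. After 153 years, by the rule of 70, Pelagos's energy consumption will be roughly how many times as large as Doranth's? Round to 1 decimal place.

approximately 11.3 times

Rate gap = 4.1% − 2.5% = 1.6 points.
The ratio doubles every 70/1.6 ≈ 43.75 years.
153/43.75 ≈ 3.50 doublings → ratio ≈ 2^3.50 ≈ 11.3.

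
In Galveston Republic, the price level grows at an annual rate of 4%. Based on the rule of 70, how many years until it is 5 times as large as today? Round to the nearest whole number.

about 41 years

One doubling takes 70/4 = 17.50 years.
Reaching 5× takes log₂(5) ≈ 2.32 doublings.
2.32 × 17.50 ≈ 41 years.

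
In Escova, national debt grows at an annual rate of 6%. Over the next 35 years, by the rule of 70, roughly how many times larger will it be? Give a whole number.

At 6% one doubling takes ≈ 11.67 years; 35 years is 3 of them, so ×8.

approximately 8 times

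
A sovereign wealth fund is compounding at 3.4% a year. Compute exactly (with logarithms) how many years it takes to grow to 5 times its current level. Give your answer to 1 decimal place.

48.1 years

t = ln(5) / ln(1 + 0.034) = 1.6094 / 0.033435 ≈ 48.14.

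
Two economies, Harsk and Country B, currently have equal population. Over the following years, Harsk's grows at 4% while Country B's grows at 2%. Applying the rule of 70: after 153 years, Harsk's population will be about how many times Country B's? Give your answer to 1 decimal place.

Rate gap = 4% − 2% = 2 points.
The ratio doubles every 70/2 ≈ 35.00 years.
153/35.00 ≈ 4.37 doublings → ratio ≈ 2^4.37 ≈ 20.7.

approximately 20.7 times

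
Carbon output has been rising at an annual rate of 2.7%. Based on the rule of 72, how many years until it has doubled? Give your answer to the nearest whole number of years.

Doubling time ≈ 72 / 2.7 = 26.67 years.

around 27 years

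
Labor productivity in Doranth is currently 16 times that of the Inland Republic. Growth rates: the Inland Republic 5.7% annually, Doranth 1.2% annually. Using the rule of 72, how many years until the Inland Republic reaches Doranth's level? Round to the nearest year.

about 64 years

the Inland Republic gains on Doranth at 5.7% − 1.2% = 4.5 points a year.
At that relative rate the gap halves every 72/4.5 ≈ 16.00 years.
A 16 times gap closes after 4 halvings: 4 × 16.00 ≈ 64 years.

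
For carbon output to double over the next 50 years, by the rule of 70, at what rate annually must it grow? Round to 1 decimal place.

approximately 1.4%

70 / 50 ≈ 1.40, so about 1.4% annually.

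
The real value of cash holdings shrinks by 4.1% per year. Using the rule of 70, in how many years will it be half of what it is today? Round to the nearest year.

The rule works in reverse for decay: 70/4.1 ≈ 17.07 years to halve.

about 17 years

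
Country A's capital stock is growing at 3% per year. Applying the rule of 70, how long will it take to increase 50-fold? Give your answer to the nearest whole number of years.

132 years

Doubling time ≈ 70/3 = 23.33 years.
50× is log₂ 50 ≈ 5.64 doublings, so ≈ 5.64 × 23.33 = 132 years.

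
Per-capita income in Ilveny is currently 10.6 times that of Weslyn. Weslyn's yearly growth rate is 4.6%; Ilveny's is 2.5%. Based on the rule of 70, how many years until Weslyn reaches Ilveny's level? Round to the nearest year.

What matters is the difference: 2.1 pp.
Rule of 70 on the gap: the ratio halves every 70/2.1 ≈ 33.33 years.
A 10.6 times gap takes log₂(10.6) ≈ 3.41 halvings to close: 3.41 × 33.33 ≈ 114 years.

around 114 years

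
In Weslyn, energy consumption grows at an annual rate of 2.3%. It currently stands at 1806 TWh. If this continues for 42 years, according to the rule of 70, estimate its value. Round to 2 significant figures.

about 4700 TWh

It doubles every 70/2.3 ≈ 30.43 years, so 42 years is 1.38 doublings.
2^1.38 ≈ 2.60; 1806 × 2.60 ≈ 4700 TWh.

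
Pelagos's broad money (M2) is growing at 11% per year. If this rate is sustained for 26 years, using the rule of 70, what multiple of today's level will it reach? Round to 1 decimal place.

17.0 times

Doubling time ≈ 70/11 = 6.36 years.
26 years / 6.36 ≈ 4.09 doublings → factor 2^4.09 ≈ 17.0.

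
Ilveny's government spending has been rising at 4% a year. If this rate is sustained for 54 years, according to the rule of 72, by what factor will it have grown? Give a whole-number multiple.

approximately 8 times

Doubling time ≈ 72/4 = 18.00 years.
54/18.00 ≈ 3 doublings, so about 2^3 = 8×.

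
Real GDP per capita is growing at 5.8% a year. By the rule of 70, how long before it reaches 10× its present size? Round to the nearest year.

≈ 40 years

Doubling time ≈ 70/5.8 = 12.07 years.
Reaching 10× takes log₂(10) ≈ 3.32 doublings.
3.32 × 12.07 ≈ 40 years.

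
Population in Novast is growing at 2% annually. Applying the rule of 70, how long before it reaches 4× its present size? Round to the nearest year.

about 70 years

One doubling takes 70/2 = 35.00 years.
4× is 2 doublings, so 2 × 35.00 ≈ 70 years.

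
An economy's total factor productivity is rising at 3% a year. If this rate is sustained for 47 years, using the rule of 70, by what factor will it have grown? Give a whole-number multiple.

70/3 ≈ 23.33 years per doubling.
47 years fits 2 doublings: 2^2 = 4.

roughly 4 times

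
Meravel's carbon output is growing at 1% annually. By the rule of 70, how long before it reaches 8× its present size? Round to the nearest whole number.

At 1% it doubles every 70/1 ≈ 70.00 years.
Getting to 8× needs 3 doublings: 3 × 70.00 ≈ 210 years.

roughly 210 years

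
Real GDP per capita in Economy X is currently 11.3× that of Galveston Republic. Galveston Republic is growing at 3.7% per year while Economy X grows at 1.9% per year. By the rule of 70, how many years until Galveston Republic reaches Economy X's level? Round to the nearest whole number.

approximately 136 years

The growth-rate gap is 3.7% − 1.9% = 1.8 percentage points.
So the ratio between them halves every 70/1.8 ≈ 38.89 years.
An 11.3× gap takes log₂(11.3) ≈ 3.50 halvings to close: 3.50 × 38.89 ≈ 136 years.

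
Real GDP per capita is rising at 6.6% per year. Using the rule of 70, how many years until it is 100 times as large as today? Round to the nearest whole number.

Doubling time ≈ 70/6.6 = 10.61 years.
100× is log₂ 100 ≈ 6.64 doublings, so ≈ 6.64 × 10.61 = 70 years.

roughly 70 years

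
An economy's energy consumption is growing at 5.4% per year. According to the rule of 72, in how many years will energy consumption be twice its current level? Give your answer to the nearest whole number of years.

Doubling time ≈ 72 / 5.4 = 13.33 years.

≈ 13 years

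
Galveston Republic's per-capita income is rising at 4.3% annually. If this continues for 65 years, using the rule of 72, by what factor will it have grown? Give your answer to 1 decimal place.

approximately 14.7 times

Doubles every ≈ 16.74 years (72/4.3).
65 years is 3.88 doublings; 2^3.88 ≈ 14.7×.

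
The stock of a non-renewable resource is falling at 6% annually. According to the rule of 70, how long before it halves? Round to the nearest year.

Halving time ≈ 70 / 6 = 11.67 → 12 years.

≈ 12 years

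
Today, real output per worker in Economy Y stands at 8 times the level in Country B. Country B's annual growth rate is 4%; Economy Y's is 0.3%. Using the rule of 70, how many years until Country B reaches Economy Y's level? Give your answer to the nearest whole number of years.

Country B gains on Economy Y at 4% − 0.3% = 3.7 points a year.
At that relative rate the gap halves every 70/3.7 ≈ 18.92 years.
An 8 times gap closes after 3 halvings: 3 × 18.92 ≈ 57 years.

≈ 57 years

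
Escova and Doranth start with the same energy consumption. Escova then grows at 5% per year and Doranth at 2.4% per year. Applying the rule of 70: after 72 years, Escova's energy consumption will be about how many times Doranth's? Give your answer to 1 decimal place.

roughly 6.4 times

Only the 2.6-point difference matters.
70/2.6 ≈ 26.92 years per doubling of the ratio; 72 years gives 2.67 doublings, so ≈ 6.4×.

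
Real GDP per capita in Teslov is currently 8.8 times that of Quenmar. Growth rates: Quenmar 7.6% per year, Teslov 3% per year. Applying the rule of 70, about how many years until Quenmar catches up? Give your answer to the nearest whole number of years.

around 48 years

Quenmar gains on Teslov at 7.6% − 3% = 4.6 points a year.
At that relative rate the gap halves every 70/4.6 ≈ 15.22 years.
An 8.8 times gap takes log₂(8.8) ≈ 3.14 halvings to close: 3.14 × 15.22 ≈ 48 years.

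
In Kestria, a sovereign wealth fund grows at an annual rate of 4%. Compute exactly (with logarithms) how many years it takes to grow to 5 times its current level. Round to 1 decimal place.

41.0 years

t = ln(5) / ln(1 + 0.04) = 1.6094 / 0.039221 ≈ 41.03.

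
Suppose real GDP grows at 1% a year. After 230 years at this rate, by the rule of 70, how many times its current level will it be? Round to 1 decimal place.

roughly 9.8 times

Doubles every ≈ 70.00 years (70/1).
230 years is 3.29 doublings; 2^3.29 ≈ 9.8×.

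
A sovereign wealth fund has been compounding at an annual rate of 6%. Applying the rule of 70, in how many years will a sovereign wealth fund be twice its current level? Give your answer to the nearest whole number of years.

Doubling time ≈ 70 / 6 = 11.67 years.

approximately 12 years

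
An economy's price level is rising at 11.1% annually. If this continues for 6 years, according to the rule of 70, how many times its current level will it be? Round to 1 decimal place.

Doubles every ≈ 6.31 years (70/11.1).
6 years is 0.95 doublings; 2^0.95 ≈ 1.9×.

about 1.9 times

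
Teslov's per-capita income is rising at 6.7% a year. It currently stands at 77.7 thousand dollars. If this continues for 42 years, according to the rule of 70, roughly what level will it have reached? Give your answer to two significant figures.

≈ 1300 thousand dollars

Doubling time ≈ 70/6.7 = 10.45 years.
42 years is 42/10.45 ≈ 4.02 doublings, a factor of 2^4.02 ≈ 16.22.
77.7 × 16.22 ≈ 1300 thousand dollars.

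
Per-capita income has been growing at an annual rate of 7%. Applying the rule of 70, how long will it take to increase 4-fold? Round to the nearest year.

One doubling takes 70/7 = 10.00 years.
4 = 2^2, so 2 doublings → 20 years.

about 20 years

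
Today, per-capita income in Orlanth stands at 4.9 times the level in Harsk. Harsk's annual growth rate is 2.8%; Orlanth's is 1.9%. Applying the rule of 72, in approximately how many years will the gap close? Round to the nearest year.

The growth-rate gap is 2.8% − 1.9% = 0.9 percentage points.
So the ratio between them halves every 72/0.9 ≈ 80.00 years.
A 4.9 times gap takes log₂(4.9) ≈ 2.29 halvings to close: 2.29 × 80.00 ≈ 183 years.

around 183 years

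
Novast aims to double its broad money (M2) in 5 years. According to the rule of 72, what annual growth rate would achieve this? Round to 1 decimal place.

approximately 14.4% annually

72 / 5 ≈ 14.40, so about 14.4% annually.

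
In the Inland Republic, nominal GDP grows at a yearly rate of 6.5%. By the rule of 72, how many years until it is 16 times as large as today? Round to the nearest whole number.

about 44 years

One doubling takes 72/6.5 = 11.08 years.
16× is 4 doublings, so 4 × 11.08 ≈ 44 years.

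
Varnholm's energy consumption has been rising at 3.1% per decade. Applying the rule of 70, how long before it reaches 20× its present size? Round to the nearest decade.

At 3.1% it doubles every 70/3.1 ≈ 22.58 decades.
20× is log₂ 20 ≈ 4.32 doublings, so ≈ 4.32 × 22.58 = 98 decades.

around 98 decades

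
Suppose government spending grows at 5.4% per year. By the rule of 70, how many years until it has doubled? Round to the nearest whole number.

around 13 years

At 5.4%, doubling takes about 70/5.4 = 12.96 years.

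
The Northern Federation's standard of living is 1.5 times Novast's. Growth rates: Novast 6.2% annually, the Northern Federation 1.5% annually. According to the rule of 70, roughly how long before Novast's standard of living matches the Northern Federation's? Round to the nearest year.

Novast gains on the Northern Federation at 6.2% − 1.5% = 4.7 points a year.
At that relative rate the gap halves every 70/4.7 ≈ 14.89 years.
A 1.5 times gap takes log₂(1.5) ≈ 0.58 halvings to close: 0.58 × 14.89 ≈ 9 years.

about 9 years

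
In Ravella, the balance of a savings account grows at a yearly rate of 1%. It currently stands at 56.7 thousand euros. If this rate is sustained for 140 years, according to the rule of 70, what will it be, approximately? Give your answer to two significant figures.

≈ 230 thousand euros

It doubles every 70/1 ≈ 70.00 years, so 140 years is 2.00 doublings.
2^2.00 ≈ 4.00; 56.7 × 4.00 ≈ 230 thousand euros.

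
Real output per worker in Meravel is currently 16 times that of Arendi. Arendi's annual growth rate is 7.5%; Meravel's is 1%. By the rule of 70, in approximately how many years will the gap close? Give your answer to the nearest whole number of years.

≈ 43 years

Arendi gains on Meravel at 7.5% − 1% = 6.5 points a year.
At that relative rate the gap halves every 70/6.5 ≈ 10.77 years.
A 16 times gap closes after 4 halvings: 4 × 10.77 ≈ 43 years.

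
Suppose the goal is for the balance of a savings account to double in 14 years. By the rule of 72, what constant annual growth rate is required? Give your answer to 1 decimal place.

roughly 5.1%

72 / 14 ≈ 5.14, so about 5.1% annually.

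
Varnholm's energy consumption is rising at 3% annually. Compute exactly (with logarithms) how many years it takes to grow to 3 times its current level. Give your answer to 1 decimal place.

t = ln(3) / ln(1 + 0.03) = 1.0986 / 0.029559 ≈ 37.17.

37.2 years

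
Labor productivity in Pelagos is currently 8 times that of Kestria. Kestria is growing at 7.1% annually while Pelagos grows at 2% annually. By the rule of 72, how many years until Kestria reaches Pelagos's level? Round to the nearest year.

The growth-rate gap is 7.1% − 2% = 5.1 percentage points.
So the ratio between them halves every 72/5.1 ≈ 14.12 years.
An 8 times gap closes after 3 halvings: 3 × 14.12 ≈ 42 years.

roughly 42 years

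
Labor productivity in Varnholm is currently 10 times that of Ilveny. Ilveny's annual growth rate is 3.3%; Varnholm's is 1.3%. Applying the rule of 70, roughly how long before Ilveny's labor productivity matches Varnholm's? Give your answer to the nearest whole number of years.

What matters is the difference: 2 pp.
Rule of 70 on the gap: the ratio halves every 70/2 ≈ 35.00 years.
A 10 times gap takes log₂(10) ≈ 3.32 halvings to close: 3.32 × 35.00 ≈ 116 years.

116 years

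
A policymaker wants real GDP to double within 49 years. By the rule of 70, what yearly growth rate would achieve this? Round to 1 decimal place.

70 / 49 ≈ 1.43, so about 1.4% per year.

approximately 1.4%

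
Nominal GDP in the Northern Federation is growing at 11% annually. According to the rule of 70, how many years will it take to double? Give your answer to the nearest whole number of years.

≈ 6 years

70/11 ≈ 6.36, so it doubles roughly every 6 years.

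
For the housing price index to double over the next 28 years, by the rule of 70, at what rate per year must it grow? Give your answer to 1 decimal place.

about 2.5%

70 / 28 ≈ 2.50, so about 2.5% per year.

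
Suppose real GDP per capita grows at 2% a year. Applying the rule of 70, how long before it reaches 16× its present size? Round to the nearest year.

Doubling time ≈ 70/2 = 35.00 years.
16 = 2^4, so 4 doublings → 140 years.

about 140 years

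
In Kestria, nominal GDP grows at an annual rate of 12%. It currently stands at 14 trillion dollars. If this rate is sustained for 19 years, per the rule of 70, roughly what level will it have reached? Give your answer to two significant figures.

Doubling time ≈ 70/12 = 5.83 years.
19 years is 19/5.83 ≈ 3.26 doublings, a factor of 2^3.26 ≈ 9.58.
14 × 9.58 ≈ 130 trillion dollars.

about 130 trillion dollars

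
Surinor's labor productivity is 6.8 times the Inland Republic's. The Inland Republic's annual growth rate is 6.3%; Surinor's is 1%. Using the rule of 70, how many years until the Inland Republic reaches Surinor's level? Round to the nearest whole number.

the Inland Republic gains on Surinor at 6.3% − 1% = 5.3 points a year.
At that relative rate the gap halves every 70/5.3 ≈ 13.21 years.
A 6.8 times gap takes log₂(6.8) ≈ 2.77 halvings to close: 2.77 × 13.21 ≈ 37 years.

about 37 years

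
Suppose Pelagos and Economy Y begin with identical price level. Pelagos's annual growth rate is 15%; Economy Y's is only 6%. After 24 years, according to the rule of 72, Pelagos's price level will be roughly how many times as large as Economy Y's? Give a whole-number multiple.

roughly 8 times

Pelagos pulls ahead at 9 pp per year, so the ratio doubles every 72/9 ≈ 8.00 years.
In 24 years that's 3.00 doublings: 2^3.00 ≈ 8.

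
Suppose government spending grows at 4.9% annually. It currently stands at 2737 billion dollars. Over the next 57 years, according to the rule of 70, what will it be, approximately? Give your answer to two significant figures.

It doubles every 70/4.9 ≈ 14.29 years, so 57 years is 3.99 doublings.
2^3.99 ≈ 15.89; 2737 × 15.89 ≈ 43000 billion dollars.

43000 billion dollars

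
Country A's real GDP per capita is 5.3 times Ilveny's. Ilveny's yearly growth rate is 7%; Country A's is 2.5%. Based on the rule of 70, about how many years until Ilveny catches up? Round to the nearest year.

37 years

What matters is the difference: 4.5 pp.
Rule of 70 on the gap: the ratio halves every 70/4.5 ≈ 15.56 years.
A 5.3 times gap takes log₂(5.3) ≈ 2.41 halvings to close: 2.41 × 15.56 ≈ 37 years.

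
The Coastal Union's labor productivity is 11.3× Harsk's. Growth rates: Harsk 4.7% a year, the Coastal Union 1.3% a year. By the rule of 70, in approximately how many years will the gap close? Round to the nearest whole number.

Harsk gains on the Coastal Union at 4.7% − 1.3% = 3.4 points a year.
At that relative rate the gap halves every 70/3.4 ≈ 20.59 years.
An 11.3× gap takes log₂(11.3) ≈ 3.50 halvings to close: 3.50 × 20.59 ≈ 72 years.

≈ 72 years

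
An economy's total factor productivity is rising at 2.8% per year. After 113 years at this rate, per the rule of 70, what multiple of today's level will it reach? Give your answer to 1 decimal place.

approximately 22.9 times

Doubling time ≈ 70/2.8 = 25.00 years.
113 years / 25.00 ≈ 4.52 doublings → factor 2^4.52 ≈ 22.9.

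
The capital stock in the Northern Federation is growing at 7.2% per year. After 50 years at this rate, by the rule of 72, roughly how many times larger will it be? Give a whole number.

72/7.2 ≈ 10.00 years per doubling.
50 years fits 5 doublings: 2^5 = 32.

about 32 times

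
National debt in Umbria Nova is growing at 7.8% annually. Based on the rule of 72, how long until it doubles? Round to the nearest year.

Doubling time ≈ 72 / 7.8 = 9.23 years.

approximately 9 years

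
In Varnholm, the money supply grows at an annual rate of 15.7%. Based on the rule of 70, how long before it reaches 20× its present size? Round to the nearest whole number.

At 15.7% it doubles every 70/15.7 ≈ 4.46 years.
20× is log₂ 20 ≈ 4.32 doublings, so ≈ 4.32 × 4.46 = 19 years.

roughly 19 years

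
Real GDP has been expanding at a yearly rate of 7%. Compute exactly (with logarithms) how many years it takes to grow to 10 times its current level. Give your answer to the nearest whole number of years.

34 years

t = ln(10) / ln(1 + 0.07) = 2.3026 / 0.067659 ≈ 34.03.
≈ 34 years.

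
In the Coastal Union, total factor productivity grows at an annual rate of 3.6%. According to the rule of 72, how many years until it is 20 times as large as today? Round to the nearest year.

86 years

Doubling time ≈ 72/3.6 = 20.00 years.
20× is log₂ 20 ≈ 4.32 doublings, so ≈ 4.32 × 20.00 = 86 years.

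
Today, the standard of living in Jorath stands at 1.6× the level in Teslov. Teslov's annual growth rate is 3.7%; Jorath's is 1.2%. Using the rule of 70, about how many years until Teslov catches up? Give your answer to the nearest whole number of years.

about 19 years

Teslov gains on Jorath at 3.7% − 1.2% = 2.5 points a year.
At that relative rate the gap halves every 70/2.5 ≈ 28.00 years.
A 1.6× gap takes log₂(1.6) ≈ 0.68 halvings to close: 0.68 × 28.00 ≈ 19 years.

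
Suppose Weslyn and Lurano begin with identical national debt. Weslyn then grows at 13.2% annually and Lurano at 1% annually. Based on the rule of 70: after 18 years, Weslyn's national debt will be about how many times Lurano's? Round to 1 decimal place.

Only the 12.2-point difference matters.
70/12.2 ≈ 5.74 years per doubling of the ratio; 18 years gives 3.14 doublings, so ≈ 8.8×.

around 8.8 times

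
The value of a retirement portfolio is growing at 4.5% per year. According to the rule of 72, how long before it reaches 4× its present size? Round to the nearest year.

roughly 32 years

Doubling time ≈ 72/4.5 = 16.00 years.
Getting to 4× needs 2 doublings: 2 × 16.00 ≈ 32 years.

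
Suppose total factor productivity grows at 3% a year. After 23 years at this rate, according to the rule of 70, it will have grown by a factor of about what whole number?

70/3 ≈ 23.33 years per doubling.
23 years fits 1 doubling: 2^1 = 2.

about 2 times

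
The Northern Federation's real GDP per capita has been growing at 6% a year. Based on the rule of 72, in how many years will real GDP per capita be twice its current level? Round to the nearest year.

72/6 ≈ 12.00, so it doubles roughly every 12 years.

roughly 12 years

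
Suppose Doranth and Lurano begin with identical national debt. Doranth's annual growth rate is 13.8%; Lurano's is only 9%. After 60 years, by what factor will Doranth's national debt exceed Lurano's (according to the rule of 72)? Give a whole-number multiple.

Rate gap = 13.8% − 9% = 4.8 points.
The ratio doubles every 72/4.8 ≈ 15.00 years.
60/15.00 ≈ 4.00 doublings → ratio ≈ 2^4.00 ≈ 16.

16 times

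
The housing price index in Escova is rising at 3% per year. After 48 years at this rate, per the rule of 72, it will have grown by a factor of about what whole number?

approximately 4 times

72/3 ≈ 24.00 years per doubling.
48 years fits 2 doublings: 2^2 = 4.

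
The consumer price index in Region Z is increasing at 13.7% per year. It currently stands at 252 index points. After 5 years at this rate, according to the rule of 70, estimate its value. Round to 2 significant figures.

around 500 index points

Doubling time ≈ 70/13.7 = 5.11 years.
5 years is 5/5.11 ≈ 0.98 doublings, a factor of 2^0.98 ≈ 1.97.
252 × 1.97 ≈ 500 index points.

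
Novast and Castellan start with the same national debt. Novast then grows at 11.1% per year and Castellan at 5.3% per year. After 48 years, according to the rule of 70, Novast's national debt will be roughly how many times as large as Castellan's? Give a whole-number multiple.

Novast pulls ahead at 5.8 pp per year, so the ratio doubles every 70/5.8 ≈ 12.07 years.
In 48 years that's 3.98 doublings: 2^3.98 ≈ 16.

around 16 times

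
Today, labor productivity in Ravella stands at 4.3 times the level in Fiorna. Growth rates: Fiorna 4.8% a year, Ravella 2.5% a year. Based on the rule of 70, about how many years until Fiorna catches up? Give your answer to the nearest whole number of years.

approximately 64 years

The growth-rate gap is 4.8% − 2.5% = 2.3 percentage points.
So the ratio between them halves every 70/2.3 ≈ 30.43 years.
A 4.3 times gap takes log₂(4.3) ≈ 2.10 halvings to close: 2.10 × 30.43 ≈ 64 years.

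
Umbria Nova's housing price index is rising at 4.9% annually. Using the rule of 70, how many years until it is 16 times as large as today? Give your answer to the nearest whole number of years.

around 57 years

Doubling time ≈ 70/4.9 = 14.29 years.
16 = 2^4, so 4 doublings → 57 years.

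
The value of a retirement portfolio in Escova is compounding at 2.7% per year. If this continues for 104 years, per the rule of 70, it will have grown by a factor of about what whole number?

At 2.7% one doubling takes ≈ 25.93 years; 104 years is 4 of them, so ×16.

around 16 times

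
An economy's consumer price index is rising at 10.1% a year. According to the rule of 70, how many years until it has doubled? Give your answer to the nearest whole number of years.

about 7 years

70/10.1 ≈ 6.93, so it doubles roughly every 7 years.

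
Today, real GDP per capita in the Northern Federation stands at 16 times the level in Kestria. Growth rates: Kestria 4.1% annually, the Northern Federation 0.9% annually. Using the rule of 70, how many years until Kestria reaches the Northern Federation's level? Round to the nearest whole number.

88 years

Kestria gains on the Northern Federation at 4.1% − 0.9% = 3.2 points a year.
At that relative rate the gap halves every 70/3.2 ≈ 21.88 years.
A 16 times gap closes after 4 halvings: 4 × 21.88 ≈ 88 years.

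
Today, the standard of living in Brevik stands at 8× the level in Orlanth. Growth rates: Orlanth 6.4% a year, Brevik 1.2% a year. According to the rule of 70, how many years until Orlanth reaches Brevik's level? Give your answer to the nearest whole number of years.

What matters is the difference: 5.2 pp.
Rule of 70 on the gap: the ratio halves every 70/5.2 ≈ 13.46 years.
An 8× gap closes after 3 halvings: 3 × 13.46 ≈ 40 years.

around 40 years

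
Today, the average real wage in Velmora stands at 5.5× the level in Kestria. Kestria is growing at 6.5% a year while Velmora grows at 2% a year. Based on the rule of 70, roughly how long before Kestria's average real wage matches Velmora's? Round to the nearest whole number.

The growth-rate gap is 6.5% − 2% = 4.5 percentage points.
So the ratio between them halves every 70/4.5 ≈ 15.56 years.
A 5.5× gap takes log₂(5.5) ≈ 2.46 halvings to close: 2.46 × 15.56 ≈ 38 years.

approximately 38 years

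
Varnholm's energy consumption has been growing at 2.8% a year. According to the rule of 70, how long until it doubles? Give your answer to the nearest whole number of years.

70/2.8 ≈ 25.00, so it doubles roughly every 25 years.

around 25 years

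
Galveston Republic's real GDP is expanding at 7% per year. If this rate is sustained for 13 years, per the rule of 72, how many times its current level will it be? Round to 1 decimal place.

roughly 2.4 times

Doubling time ≈ 72/7 = 10.29 years.
13 years / 10.29 ≈ 1.26 doublings → factor 2^1.26 ≈ 2.4.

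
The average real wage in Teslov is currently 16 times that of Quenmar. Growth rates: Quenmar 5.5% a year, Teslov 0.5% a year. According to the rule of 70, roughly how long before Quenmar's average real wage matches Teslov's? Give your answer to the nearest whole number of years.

about 56 years

Quenmar gains on Teslov at 5.5% − 0.5% = 5 points a year.
At that relative rate the gap halves every 70/5 ≈ 14.00 years.
A 16 times gap closes after 4 halvings: 4 × 14.00 ≈ 56 years.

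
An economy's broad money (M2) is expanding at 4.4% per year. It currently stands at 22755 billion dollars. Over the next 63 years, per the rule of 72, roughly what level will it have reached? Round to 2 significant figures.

Doubling time ≈ 72/4.4 = 16.36 years.
63 years is 63/16.36 ≈ 3.85 doublings, a factor of 2^3.85 ≈ 14.42.
22755 × 14.42 ≈ 330000 billion dollars.

330000 billion dollars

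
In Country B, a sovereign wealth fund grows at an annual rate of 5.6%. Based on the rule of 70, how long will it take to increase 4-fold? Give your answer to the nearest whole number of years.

approximately 25 years

Doubling time ≈ 70/5.6 = 12.50 years.
4 = 2^2, so 2 doublings → 25 years.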